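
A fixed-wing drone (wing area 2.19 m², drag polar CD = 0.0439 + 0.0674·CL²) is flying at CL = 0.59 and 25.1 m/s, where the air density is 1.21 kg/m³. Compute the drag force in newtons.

D = 56.2 N

CD = 0.0439 + 0.0674 × 0.59² = 0.06736
D = ½ρv²S·CD = ½ × 1.21 × 25.1² × 2.19 × 0.06736 = 56.2 N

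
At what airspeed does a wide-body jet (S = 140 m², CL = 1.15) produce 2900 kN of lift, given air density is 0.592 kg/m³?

v = 247 m/s

L = ½ρv²S·CL ⇒ v = √(2L/(ρ·S·CL))
v = √(2 × 2.9×10^6 / (0.592 × 140 × 1.15)) = √60850 = 247 m/s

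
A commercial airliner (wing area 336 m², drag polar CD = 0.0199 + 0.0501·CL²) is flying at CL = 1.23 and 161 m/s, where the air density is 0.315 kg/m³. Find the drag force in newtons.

D = 1.31×10^5 N

CD = 0.0199 + 0.0501 × 1.23² = 0.0957
D = ½ρv²S·CD = ½ × 0.315 × 161² × 336 × 0.0957 = 1.31×10^5 N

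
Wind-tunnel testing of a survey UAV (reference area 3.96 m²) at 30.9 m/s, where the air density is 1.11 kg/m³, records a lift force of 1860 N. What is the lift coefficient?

CL = 0.886

From L = ½ρv²S·CL, rearranging gives CL = 2L/(ρv²S).
CL = 2 × 1860 / (1.11 × 30.9² × 3.96) = 0.886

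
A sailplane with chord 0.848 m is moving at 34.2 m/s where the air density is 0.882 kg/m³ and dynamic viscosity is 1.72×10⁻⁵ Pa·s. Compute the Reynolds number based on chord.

Re = ρ·v·c/μ = 0.882 × 34.2 × 0.848 / (1.72×10⁻⁵) = 1.49×10^6

Re = 1.49×10^6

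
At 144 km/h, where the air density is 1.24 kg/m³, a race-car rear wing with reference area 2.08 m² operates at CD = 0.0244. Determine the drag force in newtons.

D = 50.3 N

Convert speed: v = 144 km/h ÷ 3.6 = 40 m/s.
D = ½ρv²S·CD = ½ × 1.24 × 40² × 2.08 × 0.0244 = 50.3 N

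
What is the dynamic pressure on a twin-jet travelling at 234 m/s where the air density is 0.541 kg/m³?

q = 14800 Pa

q = ½ρv² = ½ × 0.541 × 234² = 14800 Pa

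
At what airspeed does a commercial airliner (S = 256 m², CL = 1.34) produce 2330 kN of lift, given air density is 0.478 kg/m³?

L = ½ρv²S·CL ⇒ v = √(2L/(ρ·S·CL))
v = √(2 × 2.33×10^6 / (0.478 × 256 × 1.34)) = √28420 = 169 m/s

v = 169 m/s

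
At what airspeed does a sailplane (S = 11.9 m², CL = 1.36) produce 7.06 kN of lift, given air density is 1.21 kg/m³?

L = ½ρv²S·CL ⇒ v = √(2L/(ρ·S·CL))
v = √(2 × 7060 / (1.21 × 11.9 × 1.36)) = √721 = 26.9 m/s

v = 26.9 m/s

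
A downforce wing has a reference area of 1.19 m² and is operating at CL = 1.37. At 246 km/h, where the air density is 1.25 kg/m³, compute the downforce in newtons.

Convert speed: v = 246 km/h ÷ 3.6 = 68.33 m/s.
L = ½ρv²S·CL = ½ × 1.25 × 68.33² × 1.19 × 1.37 = 4760 N

L = 4760 N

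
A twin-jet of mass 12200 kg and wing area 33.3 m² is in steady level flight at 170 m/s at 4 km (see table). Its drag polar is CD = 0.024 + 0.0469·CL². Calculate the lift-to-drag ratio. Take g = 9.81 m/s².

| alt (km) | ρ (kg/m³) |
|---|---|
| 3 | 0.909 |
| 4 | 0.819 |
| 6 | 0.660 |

L/D = 10.7

At 4 km, from the table: ρ = 0.819 kg/m³.
Level flight ⇒ L = W = m·g = 12200 × 9.81 = 1.1968×10^5 N.
Dynamic pressure q = 0.5 × 0.819 × 170² = 11830 Pa.
CL = W/(q·S) = 1.1968×10^5 / (11830 × 33.3) = 0.3037.
CD = 0.024 + 0.0469 × 0.3037² = 0.02833.
L/D = CL/CD = 0.3037 / 0.02833 = 10.7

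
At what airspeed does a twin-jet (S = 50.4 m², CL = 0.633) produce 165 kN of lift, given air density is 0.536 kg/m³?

L = ½ρv²S·CL ⇒ v = √(2L/(ρ·S·CL))
v = √(2 × 1.65×10^5 / (0.536 × 50.4 × 0.633)) = √19300 = 139 m/s

v = 139 m/s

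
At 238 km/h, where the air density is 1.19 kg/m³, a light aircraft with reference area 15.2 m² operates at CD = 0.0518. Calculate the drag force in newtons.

Convert speed: v = 238 km/h ÷ 3.6 = 66.11 m/s.
D = ½ρv²S·CD = ½ × 1.19 × 66.11² × 15.2 × 0.0518 = 2050 N

D = 2050 N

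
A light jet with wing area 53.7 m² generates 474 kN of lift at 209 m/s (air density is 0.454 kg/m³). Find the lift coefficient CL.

CL = 0.89

From L = ½ρv²S·CL, rearranging gives CL = 2L/(ρv²S).
CL = 2 × 4.74×10^5 / (0.454 × 209² × 53.7) = 0.89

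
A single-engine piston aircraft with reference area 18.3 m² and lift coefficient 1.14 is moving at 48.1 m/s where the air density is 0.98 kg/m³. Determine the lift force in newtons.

L = 23700 N

Dynamic pressure q = ½ρv² = ½ × 0.98 × 48.1² = 1134 Pa.
L = q·S·CL = 1134 × 18.3 × 1.14 = 23700 N ≈ 23.7 kN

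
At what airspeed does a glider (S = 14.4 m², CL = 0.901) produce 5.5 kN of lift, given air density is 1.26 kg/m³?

L = ½ρv²S·CL ⇒ v = √(2L/(ρ·S·CL))
v = √(2 × 5500 / (1.26 × 14.4 × 0.901)) = √672.9 = 25.9 m/s

v = 25.9 m/s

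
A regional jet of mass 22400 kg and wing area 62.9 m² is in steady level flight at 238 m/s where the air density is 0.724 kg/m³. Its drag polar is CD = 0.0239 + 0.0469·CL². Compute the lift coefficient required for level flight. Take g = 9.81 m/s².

Weight W = mg = 22400 × 9.81 = 2.1974×10^5 N; in level flight L = W.
q = ½ρv² = ½ × 0.724 × 238² = 20510 Pa.
CL = 2W/(ρv²S) = 2×2.1974×10^5/(0.724×238²×62.9) = 0.1704.

CL = 0.17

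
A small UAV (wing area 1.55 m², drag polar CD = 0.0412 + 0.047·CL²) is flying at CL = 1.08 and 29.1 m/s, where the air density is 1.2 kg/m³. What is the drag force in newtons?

CD = 0.0412 + 0.047 × 1.08² = 0.09602
D = ½ρv²S·CD = ½ × 1.2 × 29.1² × 1.55 × 0.09602 = 75.6 N

D = 75.6 N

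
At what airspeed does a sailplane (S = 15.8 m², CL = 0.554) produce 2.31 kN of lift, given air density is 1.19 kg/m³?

v = 21.1 m/s

L = ½ρv²S·CL ⇒ v = √(2L/(ρ·S·CL))
v = √(2 × 2310 / (1.19 × 15.8 × 0.554)) = √443.5 = 21.1 m/s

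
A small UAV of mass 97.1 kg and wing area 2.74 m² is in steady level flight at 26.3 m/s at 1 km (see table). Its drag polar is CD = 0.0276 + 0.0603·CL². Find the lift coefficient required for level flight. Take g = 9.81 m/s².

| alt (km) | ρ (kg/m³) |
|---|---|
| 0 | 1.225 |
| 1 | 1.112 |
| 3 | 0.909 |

At 1 km, from the table: ρ = 1.112 kg/m³.
Weight W = mg = 97.1 × 9.81 = 952.55 N; in level flight L = W.
Dynamic pressure q = 0.5 × 1.112 × 26.3² = 384.6 Pa.
CL = W/(q·S) = 952.55 / (384.6 × 2.74) = 0.904.

CL = 0.904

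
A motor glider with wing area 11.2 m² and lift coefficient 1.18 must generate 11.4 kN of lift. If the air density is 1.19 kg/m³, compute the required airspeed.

v = 38.1 m/s

L = ½ρv²S·CL ⇒ v = √(2L/(ρ·S·CL))
v = √(2 × 11400 / (1.19 × 11.2 × 1.18)) = √1450 = 38.1 m/s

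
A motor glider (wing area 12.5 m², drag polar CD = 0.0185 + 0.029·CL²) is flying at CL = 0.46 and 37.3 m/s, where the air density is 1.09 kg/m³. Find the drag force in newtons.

D = 234 N

CD = 0.0185 + 0.029 × 0.46² = 0.02464
D = ½ρv²S·CD = ½ × 1.09 × 37.3² × 12.5 × 0.02464 = 234 N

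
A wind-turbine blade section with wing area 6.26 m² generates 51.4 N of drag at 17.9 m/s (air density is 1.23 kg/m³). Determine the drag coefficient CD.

CD = 0.0417

From D = ½ρv²S·CD, rearranging gives CD = 2D/(ρv²S).
CD = 2 × 51.4 / (1.23 × 17.9² × 6.26) = 0.0417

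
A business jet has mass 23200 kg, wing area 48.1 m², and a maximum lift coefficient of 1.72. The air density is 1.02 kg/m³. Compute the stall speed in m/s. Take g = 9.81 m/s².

V_stall = 73.4 m/s

Weight W = mg = 23200 × 9.81 = 2.276×10^5 N.
From L = ½ρV²S·CL,max = W: V_stall = √(2W/(ρSCL,max)) = √(2·2.276×10^5/(1.02·48.1·1.72))
V_stall = √5394 = 73.4 m/s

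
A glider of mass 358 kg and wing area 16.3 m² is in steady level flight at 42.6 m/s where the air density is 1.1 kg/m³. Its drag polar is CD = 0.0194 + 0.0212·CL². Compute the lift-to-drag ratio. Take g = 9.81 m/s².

Level flight ⇒ L = W = m·g = 358 × 9.81 = 3512 N.
Dynamic pressure q = 0.5 × 1.1 × 42.6² = 998.1 Pa.
CL = 2W/(ρv²S) = 2×3512/(1.1×42.6²×16.3) = 0.2159.
CD = 0.0194 + 0.0212 × 0.2159² = 0.02039.
L/D = CL/CD = 0.2159 / 0.02039 = 10.6

L/D = 10.6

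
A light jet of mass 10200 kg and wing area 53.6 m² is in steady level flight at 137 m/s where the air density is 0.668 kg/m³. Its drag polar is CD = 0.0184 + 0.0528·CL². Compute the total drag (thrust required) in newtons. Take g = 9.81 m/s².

D = 7760 N

Level flight ⇒ L = W = m·g = 10200 × 9.81 = 1.0006×10^5 N.
q = ½ρv² = ½ × 0.668 × 137² = 6269 Pa.
CL = 2W/(ρv²S) = 2×1.0006×10^5/(0.668×137²×53.6) = 0.2978.
CD = 0.0184 + 0.0528 × 0.2978² = 0.02308.
D = q·S·CD = 6269 × 53.6 × 0.02308 = 7756 N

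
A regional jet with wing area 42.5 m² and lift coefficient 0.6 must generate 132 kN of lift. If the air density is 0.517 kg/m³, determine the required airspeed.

L = ½ρv²S·CL ⇒ v = √(2L/(ρ·S·CL))
v = √(2 × 1.32×10^5 / (0.517 × 42.5 × 0.6)) = √20030 = 142 m/s

v = 142 m/s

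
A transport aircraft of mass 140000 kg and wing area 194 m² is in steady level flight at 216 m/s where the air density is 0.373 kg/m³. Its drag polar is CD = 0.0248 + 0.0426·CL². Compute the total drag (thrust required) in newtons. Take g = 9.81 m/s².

In steady level flight, lift balances weight: W = mg = 140000 × 9.81 = 1.3734×10^6 N.
q = ½ρv² = ½ × 0.373 × 216² = 8701 Pa.
CL = 2W/(ρv²S) = 2×1.3734×10^6/(0.373×216²×194) = 0.8136.
CD = 0.0248 + 0.0426 × 0.8136² = 0.053.
D = q·S·CD = 8701 × 194 × 0.053 = 89460 N

D = 89500 N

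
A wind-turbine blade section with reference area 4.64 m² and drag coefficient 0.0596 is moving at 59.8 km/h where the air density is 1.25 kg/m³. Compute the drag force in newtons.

D = 47.7 N

Convert speed: v = 59.8 km/h ÷ 3.6 = 16.61 m/s.
Dynamic pressure q = ½ρv² = ½ × 1.25 × 16.61² = 172.5 Pa.
D = q·S·CD = 172.5 × 4.64 × 0.0596 = 47.7 N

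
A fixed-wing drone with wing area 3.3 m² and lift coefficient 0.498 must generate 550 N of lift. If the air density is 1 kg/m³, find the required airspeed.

L = ½ρv²S·CL ⇒ v = √(2L/(ρ·S·CL))
v = √(2 × 550 / (1 × 3.3 × 0.498)) = √669.3 = 25.9 m/s

v = 25.9 m/s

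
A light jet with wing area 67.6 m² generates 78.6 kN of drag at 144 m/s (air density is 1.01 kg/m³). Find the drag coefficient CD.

From D = ½ρv²S·CD, rearranging gives CD = 2D/(ρv²S).
CD = 2 × 78600 / (1.01 × 144² × 67.6) = 0.111

CD = 0.111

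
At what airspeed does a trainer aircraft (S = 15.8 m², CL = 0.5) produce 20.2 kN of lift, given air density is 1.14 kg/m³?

v = 67 m/s

L = ½ρv²S·CL ⇒ v = √(2L/(ρ·S·CL))
v = √(2 × 20200 / (1.14 × 15.8 × 0.5)) = √4486 = 67 m/s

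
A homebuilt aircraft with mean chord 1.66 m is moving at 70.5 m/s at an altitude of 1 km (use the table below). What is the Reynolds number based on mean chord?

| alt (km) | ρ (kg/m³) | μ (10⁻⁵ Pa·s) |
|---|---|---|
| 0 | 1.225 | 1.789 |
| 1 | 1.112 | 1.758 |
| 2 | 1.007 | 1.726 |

At 1 km, from the table: ρ = 1.112 kg/m³, μ = 1.758×10⁻⁵ Pa·s.
Re = ρ·v·c/μ = 1.112 × 70.5 × 1.66 / (1.758×10⁻⁵) = 7.4×10^6

Re = 7.4×10^6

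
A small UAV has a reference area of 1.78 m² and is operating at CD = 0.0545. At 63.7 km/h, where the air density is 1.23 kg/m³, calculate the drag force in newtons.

Convert speed: v = 63.7 km/h ÷ 3.6 = 17.69 m/s.
D = ½ρv²S·CD = ½ × 1.23 × 17.69² × 1.78 × 0.0545 = 18.7 N

D = 18.7 N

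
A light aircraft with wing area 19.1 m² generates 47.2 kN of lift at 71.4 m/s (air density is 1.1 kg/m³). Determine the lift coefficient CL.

CL = 0.881

From L = ½ρv²S·CL, rearranging gives CL = 2L/(ρv²S).
CL = 2 × 47200 / (1.1 × 71.4² × 19.1) = 0.881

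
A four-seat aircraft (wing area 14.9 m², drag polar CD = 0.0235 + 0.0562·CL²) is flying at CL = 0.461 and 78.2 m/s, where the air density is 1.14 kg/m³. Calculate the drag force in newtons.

CD = 0.0235 + 0.0562 × 0.461² = 0.03544
D = ½ρv²S·CD = ½ × 1.14 × 78.2² × 14.9 × 0.03544 = 1840 N

D = 1840 N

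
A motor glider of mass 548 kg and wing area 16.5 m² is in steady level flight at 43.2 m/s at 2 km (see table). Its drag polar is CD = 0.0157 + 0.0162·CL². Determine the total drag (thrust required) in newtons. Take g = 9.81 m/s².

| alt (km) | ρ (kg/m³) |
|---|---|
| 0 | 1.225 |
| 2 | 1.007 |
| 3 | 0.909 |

D = 274 N

At 2 km, from the table: ρ = 1.007 kg/m³.
Level flight ⇒ L = W = m·g = 548 × 9.81 = 5375.9 N.
Dynamic pressure q = 0.5 × 1.007 × 43.2² = 939.7 Pa.
Required CL = L/(qS) = 5375.9/(939.7·16.5) = 0.3467.
CD = 0.0157 + 0.0162 × 0.3467² = 0.01765.
D = q·S·CD = 939.7 × 16.5 × 0.01765 = 273.6 N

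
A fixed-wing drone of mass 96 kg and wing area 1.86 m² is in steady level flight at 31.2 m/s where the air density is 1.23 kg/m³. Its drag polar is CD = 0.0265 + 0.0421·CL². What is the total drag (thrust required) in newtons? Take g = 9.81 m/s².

Weight W = mg = 96 × 9.81 = 941.76 N; in level flight L = W.
q = ½ρv² = ½ × 1.23 × 31.2² = 598.7 Pa.
Required CL = L/(qS) = 941.76/(598.7·1.86) = 0.8458.
CD = 0.0265 + 0.0421 × 0.8458² = 0.05661.
D = q·S·CD = 598.7 × 1.86 × 0.05661 = 63.04 N

D = 63 N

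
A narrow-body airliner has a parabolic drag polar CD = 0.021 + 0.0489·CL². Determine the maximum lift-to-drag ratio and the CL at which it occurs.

(L/D)max = 15.6, at CL = 0.655

For CD = CD0 + K·CL², (L/D)max occurs at CL* = √(CD0/K) and equals 1/(2√(K·CD0)).
(L/D)max = 1/(2√(0.0489 × 0.021)) = 1/(2 × 0.03205) = 15.6
CL* = √(0.021/0.0489) = 0.655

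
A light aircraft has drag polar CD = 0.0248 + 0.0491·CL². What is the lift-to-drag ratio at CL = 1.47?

L/D = 11.2

CD = 0.0248 + 0.0491 × 1.47² = 0.1309
L/D = CL/CD = 1.47 / 0.1309 = 11.2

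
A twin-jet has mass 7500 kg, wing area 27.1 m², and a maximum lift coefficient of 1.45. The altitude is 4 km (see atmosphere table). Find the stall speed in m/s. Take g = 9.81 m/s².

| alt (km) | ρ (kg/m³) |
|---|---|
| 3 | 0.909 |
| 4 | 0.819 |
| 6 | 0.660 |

V_stall = 67.6 m/s

At 4 km, from the table: ρ = 0.819 kg/m³.
Stall occurs when L = W at CL,max. W = mg = 7500 × 9.81 = 73580 N.
From L = ½ρV²S·CL,max = W: V_stall = √(2W/(ρSCL,max)) = √(2·73580/(0.819·27.1·1.45))
V_stall = √4572 = 67.6 m/s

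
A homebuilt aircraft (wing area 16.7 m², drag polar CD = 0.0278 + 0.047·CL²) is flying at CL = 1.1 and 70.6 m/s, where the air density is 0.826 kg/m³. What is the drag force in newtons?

D = 2910 N

CD = 0.0278 + 0.047 × 1.1² = 0.08467
D = ½ρv²S·CD = ½ × 0.826 × 70.6² × 16.7 × 0.08467 = 2910 N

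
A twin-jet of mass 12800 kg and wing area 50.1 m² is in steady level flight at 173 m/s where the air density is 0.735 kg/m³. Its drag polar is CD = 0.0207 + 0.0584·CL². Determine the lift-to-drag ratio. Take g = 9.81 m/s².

L/D = 9.6

Weight W = mg = 12800 × 9.81 = 1.2557×10^5 N; in level flight L = W.
q = ½ρv² = ½ × 0.735 × 173² = 11000 Pa.
Required CL = L/(qS) = 1.2557×10^5/(11000·50.1) = 0.2279.
CD = 0.0207 + 0.0584 × 0.2279² = 0.02373.
L/D = CL/CD = 0.2279 / 0.02373 = 9.6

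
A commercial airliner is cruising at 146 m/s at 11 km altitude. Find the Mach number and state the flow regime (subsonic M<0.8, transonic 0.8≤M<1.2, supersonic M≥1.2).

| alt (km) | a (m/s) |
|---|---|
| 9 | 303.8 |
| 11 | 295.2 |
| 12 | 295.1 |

M = 0.495 (subsonic)

At 11 km, from the table: a = 295.2 m/s.
M = v/a = 146 / 295.2 = 0.495
M = 0.495 → subsonic.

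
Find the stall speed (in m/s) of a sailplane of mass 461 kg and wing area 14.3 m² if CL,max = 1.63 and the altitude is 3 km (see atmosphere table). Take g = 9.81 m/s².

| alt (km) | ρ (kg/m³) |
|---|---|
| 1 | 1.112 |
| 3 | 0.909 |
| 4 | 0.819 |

V_stall = 20.7 m/s

At 3 km, from the table: ρ = 0.909 kg/m³.
Stall occurs when L = W at CL,max. W = mg = 461 × 9.81 = 4522 N.
From L = ½ρV²S·CL,max = W: V_stall = √(2W/(ρSCL,max)) = √(2·4522/(0.909·14.3·1.63))
V_stall = √426.9 = 20.7 m/s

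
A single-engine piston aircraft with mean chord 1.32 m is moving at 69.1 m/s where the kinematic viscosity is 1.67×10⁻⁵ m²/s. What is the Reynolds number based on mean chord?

Re = 5.46×10^6

Re = v·c/ν = 69.1 × 1.32 / (1.67×10⁻⁵) = 5.46×10^6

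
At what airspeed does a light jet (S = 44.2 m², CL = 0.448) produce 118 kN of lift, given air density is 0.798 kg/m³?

v = 122 m/s

L = ½ρv²S·CL ⇒ v = √(2L/(ρ·S·CL))
v = √(2 × 1.18×10^5 / (0.798 × 44.2 × 0.448)) = √14940 = 122 m/s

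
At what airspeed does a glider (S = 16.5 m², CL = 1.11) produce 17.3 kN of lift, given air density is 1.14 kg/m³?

L = ½ρv²S·CL ⇒ v = √(2L/(ρ·S·CL))
v = √(2 × 17300 / (1.14 × 16.5 × 1.11)) = √1657 = 40.7 m/s

v = 40.7 m/s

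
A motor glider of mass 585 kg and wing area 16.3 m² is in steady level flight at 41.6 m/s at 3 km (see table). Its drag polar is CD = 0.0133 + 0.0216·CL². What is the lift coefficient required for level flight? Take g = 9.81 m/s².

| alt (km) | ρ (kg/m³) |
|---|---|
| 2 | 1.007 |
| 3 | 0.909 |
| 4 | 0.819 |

CL = 0.448

At 3 km, from the table: ρ = 0.909 kg/m³.
In steady level flight, lift balances weight: W = mg = 585 × 9.81 = 5738.9 N.
Dynamic pressure q = 0.5 × 0.909 × 41.6² = 786.5 Pa.
CL = 2W/(ρv²S) = 2×5738.9/(0.909×41.6²×16.3) = 0.4476.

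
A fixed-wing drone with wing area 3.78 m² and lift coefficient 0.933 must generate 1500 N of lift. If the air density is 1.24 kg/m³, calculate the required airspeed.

L = ½ρv²S·CL ⇒ v = √(2L/(ρ·S·CL))
v = √(2 × 1500 / (1.24 × 3.78 × 0.933)) = √686 = 26.2 m/s

v = 26.2 m/s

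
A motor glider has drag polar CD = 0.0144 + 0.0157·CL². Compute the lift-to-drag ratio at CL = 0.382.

CD = 0.0144 + 0.0157 × 0.382² = 0.01669
L/D = CL/CD = 0.382 / 0.01669 = 22.9

L/D = 22.9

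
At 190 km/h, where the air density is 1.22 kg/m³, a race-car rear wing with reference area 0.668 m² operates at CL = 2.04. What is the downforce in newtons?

Convert speed: v = 190 km/h ÷ 3.6 = 52.78 m/s.
L = ½ρv²S·CL = ½ × 1.22 × 52.78² × 0.668 × 2.04 = 2320 N

L = 2320 N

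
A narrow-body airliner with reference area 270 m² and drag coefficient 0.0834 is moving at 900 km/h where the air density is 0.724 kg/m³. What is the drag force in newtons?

Convert speed: v = 900 km/h ÷ 3.6 = 250 m/s.
Dynamic pressure q = ½ρv² = ½ × 0.724 × 250² = 22620 Pa.
D = q·S·CD = 22620 × 270 × 0.0834 = 5.09×10^5 N ≈ 509 kN

D = 5.09×10^5 N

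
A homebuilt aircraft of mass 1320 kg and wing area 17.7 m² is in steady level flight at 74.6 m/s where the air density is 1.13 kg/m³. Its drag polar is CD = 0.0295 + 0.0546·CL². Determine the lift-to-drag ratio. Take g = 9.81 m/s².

Weight W = mg = 1320 × 9.81 = 12949 N; in level flight L = W.
Dynamic pressure q = 0.5 × 1.13 × 74.6² = 3144 Pa.
CL = W/(q·S) = 12949 / (3144 × 17.7) = 0.2327.
CD = 0.0295 + 0.0546 × 0.2327² = 0.03246.
L/D = CL/CD = 0.2327 / 0.03246 = 7.17

L/D = 7.17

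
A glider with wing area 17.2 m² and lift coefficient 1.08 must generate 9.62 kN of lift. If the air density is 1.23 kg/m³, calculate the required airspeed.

L = ½ρv²S·CL ⇒ v = √(2L/(ρ·S·CL))
v = √(2 × 9620 / (1.23 × 17.2 × 1.08)) = √842.1 = 29 m/s

v = 29 m/s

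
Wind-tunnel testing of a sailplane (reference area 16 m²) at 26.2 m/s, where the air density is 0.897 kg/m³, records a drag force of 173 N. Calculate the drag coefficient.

CD = 0.0351

From D = ½ρv²S·CD, rearranging gives CD = 2D/(ρv²S).
CD = 2 × 173 / (0.897 × 26.2² × 16) = 0.0351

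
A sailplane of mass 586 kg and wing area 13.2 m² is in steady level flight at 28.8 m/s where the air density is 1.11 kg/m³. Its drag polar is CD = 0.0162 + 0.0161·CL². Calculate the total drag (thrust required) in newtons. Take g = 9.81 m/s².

D = 186 N

Weight W = mg = 586 × 9.81 = 5748.7 N; in level flight L = W.
q = ½ρv² = ½ × 1.11 × 28.8² = 460.3 Pa.
CL = W/(q·S) = 5748.7 / (460.3 × 13.2) = 0.9461.
CD = 0.0162 + 0.0161 × 0.9461² = 0.03061.
D = q·S·CD = 460.3 × 13.2 × 0.03061 = 186 N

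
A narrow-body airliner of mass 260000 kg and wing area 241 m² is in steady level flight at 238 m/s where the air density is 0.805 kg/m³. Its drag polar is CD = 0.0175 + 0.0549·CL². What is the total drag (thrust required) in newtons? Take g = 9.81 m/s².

D = 1.61×10^5 N

In steady level flight, lift balances weight: W = mg = 260000 × 9.81 = 2.5506×10^6 N.
Dynamic pressure q = 0.5 × 0.805 × 238² = 22800 Pa.
CL = W/(q·S) = 2.5506×10^6 / (22800 × 241) = 0.4642.
CD = 0.0175 + 0.0549 × 0.4642² = 0.02933.
D = q·S·CD = 22800 × 241 × 0.02933 = 1.612×10^5 N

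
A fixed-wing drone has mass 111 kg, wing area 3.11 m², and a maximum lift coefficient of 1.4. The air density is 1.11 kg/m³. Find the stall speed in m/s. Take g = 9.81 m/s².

Weight W = mg = 111 × 9.81 = 1089 N.
V_stall = √(2W/(ρ·S·CL,max)) = √(2 × 1089 / (1.11 × 3.11 × 1.4))
V_stall = √450.6 = 21.2 m/s

V_stall = 21.2 m/s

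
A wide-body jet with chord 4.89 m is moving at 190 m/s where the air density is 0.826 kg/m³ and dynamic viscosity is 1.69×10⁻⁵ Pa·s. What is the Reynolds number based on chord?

Re = ρ·v·c/μ = 0.826 × 190 × 4.89 / (1.69×10⁻⁵) = 4.54×10^7

Re = 4.54×10^7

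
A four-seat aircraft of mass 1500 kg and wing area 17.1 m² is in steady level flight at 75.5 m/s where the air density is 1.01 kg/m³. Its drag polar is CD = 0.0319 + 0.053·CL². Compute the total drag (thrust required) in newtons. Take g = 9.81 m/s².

Weight W = mg = 1500 × 9.81 = 14715 N; in level flight L = W.
q = ½ρv² = ½ × 1.01 × 75.5² = 2879 Pa.
CL = 2W/(ρv²S) = 2×14715/(1.01×75.5²×17.1) = 0.2989.
CD = 0.0319 + 0.053 × 0.2989² = 0.03664.
D = q·S·CD = 2879 × 17.1 × 0.03664 = 1803 N

D = 1800 N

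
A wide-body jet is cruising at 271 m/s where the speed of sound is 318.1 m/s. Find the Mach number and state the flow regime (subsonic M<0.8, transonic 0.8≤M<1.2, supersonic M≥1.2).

M = v/a = 271 / 318.1 = 0.852
M = 0.852 → transonic.

M = 0.852 (transonic)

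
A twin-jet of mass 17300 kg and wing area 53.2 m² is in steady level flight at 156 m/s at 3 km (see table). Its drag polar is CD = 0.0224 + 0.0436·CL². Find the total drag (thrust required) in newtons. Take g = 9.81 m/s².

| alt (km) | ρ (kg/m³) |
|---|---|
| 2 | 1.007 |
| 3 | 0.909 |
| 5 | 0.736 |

At 3 km, from the table: ρ = 0.909 kg/m³.
In steady level flight, lift balances weight: W = mg = 17300 × 9.81 = 1.6971×10^5 N.
Dynamic pressure q = 0.5 × 0.909 × 156² = 11060 Pa.
CL = 2W/(ρv²S) = 2×1.6971×10^5/(0.909×156²×53.2) = 0.2884.
CD = 0.0224 + 0.0436 × 0.2884² = 0.02603.
D = q·S·CD = 11060 × 53.2 × 0.02603 = 15310 N

D = 15300 N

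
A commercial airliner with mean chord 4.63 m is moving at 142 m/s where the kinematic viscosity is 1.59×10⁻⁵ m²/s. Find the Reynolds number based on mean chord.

Re = 4.13×10^7

Re = v·c/ν = 142 × 4.63 / (1.59×10⁻⁵) = 4.13×10^7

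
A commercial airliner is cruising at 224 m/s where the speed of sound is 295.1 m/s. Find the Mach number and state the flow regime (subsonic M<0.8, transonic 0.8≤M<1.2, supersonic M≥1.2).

M = 0.759 (subsonic)

M = v/a = 224 / 295.1 = 0.759
M = 0.759 → subsonic.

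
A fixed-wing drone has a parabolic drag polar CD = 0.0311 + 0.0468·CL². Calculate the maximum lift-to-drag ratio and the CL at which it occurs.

For CD = CD0 + K·CL², (L/D)max occurs at CL* = √(CD0/K) and equals 1/(2√(K·CD0)).
(L/D)max = 1/(2√(0.0468 × 0.0311)) = 1/(2 × 0.03815) = 13.1
CL* = √(0.0311/0.0468) = 0.815

(L/D)max = 13.1, at CL = 0.815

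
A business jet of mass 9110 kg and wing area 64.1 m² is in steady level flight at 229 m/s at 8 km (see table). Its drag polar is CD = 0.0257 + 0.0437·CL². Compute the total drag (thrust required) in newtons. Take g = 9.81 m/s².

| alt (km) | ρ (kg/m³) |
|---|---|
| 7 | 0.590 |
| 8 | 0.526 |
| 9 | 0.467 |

D = 23100 N

At 8 km, from the table: ρ = 0.526 kg/m³.
In steady level flight, lift balances weight: W = mg = 9110 × 9.81 = 89369 N.
Dynamic pressure q = 0.5 × 0.526 × 229² = 13790 Pa.
Required CL = L/(qS) = 89369/(13790·64.1) = 0.1011.
CD = 0.0257 + 0.0437 × 0.1011² = 0.02615.
D = q·S·CD = 13790 × 64.1 × 0.02615 = 23120 N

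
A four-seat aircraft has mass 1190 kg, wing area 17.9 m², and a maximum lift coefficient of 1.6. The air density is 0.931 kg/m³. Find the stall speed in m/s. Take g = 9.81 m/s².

V_stall = 29.6 m/s

Stall occurs when L = W at CL,max. W = mg = 1190 × 9.81 = 11670 N.
From L = ½ρV²S·CL,max = W: V_stall = √(2W/(ρSCL,max)) = √(2·11670/(0.931·17.9·1.6))
V_stall = √875.6 = 29.6 m/s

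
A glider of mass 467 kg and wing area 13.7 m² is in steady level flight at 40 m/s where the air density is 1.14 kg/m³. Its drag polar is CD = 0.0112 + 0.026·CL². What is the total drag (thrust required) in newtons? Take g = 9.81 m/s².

D = 184 N

Level flight ⇒ L = W = m·g = 467 × 9.81 = 4581.3 N.
Dynamic pressure q = 0.5 × 1.14 × 40² = 912 Pa.
CL = 2W/(ρv²S) = 2×4581.3/(1.14×40²×13.7) = 0.3667.
CD = 0.0112 + 0.026 × 0.3667² = 0.0147.
D = q·S·CD = 912 × 13.7 × 0.0147 = 183.6 N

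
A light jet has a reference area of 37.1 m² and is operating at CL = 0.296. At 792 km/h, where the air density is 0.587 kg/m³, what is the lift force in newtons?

L = 1.56×10^5 N

Convert speed: v = 792 km/h ÷ 3.6 = 220 m/s.
Dynamic pressure q = ½ρv² = ½ × 0.587 × 220² = 14210 Pa.
L = q·S·CL = 14210 × 37.1 × 0.296 = 1.56×10^5 N ≈ 156 kN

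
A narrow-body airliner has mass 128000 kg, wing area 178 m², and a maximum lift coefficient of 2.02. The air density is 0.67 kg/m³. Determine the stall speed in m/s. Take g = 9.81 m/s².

At stall, lift equals weight: L = W = m·g = 128000 × 9.81 = 1.256×10^6 N.
V_stall = √(2W/(ρ·S·CL,max)) = √(2 × 1.256×10^6 / (0.67 × 178 × 2.02))
V_stall = √10420 = 102 m/s

V_stall = 102 m/s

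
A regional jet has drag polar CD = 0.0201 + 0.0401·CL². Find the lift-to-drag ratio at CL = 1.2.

CD = 0.0201 + 0.0401 × 1.2² = 0.07784
L/D = CL/CD = 1.2 / 0.07784 = 15.4

L/D = 15.4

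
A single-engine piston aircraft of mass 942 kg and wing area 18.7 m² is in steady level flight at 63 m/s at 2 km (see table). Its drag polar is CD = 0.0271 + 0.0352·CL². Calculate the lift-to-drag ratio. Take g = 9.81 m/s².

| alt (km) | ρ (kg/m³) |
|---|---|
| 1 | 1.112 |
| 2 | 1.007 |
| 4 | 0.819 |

At 2 km, from the table: ρ = 1.007 kg/m³.
Weight W = mg = 942 × 9.81 = 9241 N; in level flight L = W.
Dynamic pressure q = 0.5 × 1.007 × 63² = 1998 Pa.
Required CL = L/(qS) = 9241/(1998·18.7) = 0.2473.
CD = 0.0271 + 0.0352 × 0.2473² = 0.02925.
L/D = CL/CD = 0.2473 / 0.02925 = 8.45

L/D = 8.45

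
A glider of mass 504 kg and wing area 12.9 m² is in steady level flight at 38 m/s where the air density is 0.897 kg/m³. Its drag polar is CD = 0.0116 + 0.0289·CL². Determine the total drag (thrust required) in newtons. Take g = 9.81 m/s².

D = 181 N

In steady level flight, lift balances weight: W = mg = 504 × 9.81 = 4944.2 N.
Dynamic pressure q = 0.5 × 0.897 × 38² = 647.6 Pa.
CL = W/(q·S) = 4944.2 / (647.6 × 12.9) = 0.5918.
CD = 0.0116 + 0.0289 × 0.5918² = 0.02172.
D = q·S·CD = 647.6 × 12.9 × 0.02172 = 181.5 N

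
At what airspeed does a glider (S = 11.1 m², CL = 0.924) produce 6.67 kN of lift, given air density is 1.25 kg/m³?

L = ½ρv²S·CL ⇒ v = √(2L/(ρ·S·CL))
v = √(2 × 6670 / (1.25 × 11.1 × 0.924)) = √1041 = 32.3 m/s

v = 32.3 m/s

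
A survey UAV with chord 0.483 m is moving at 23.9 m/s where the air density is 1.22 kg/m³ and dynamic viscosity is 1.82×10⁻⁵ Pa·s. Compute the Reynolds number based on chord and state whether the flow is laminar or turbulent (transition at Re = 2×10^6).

Re = 7.74×10^5 (laminar)

Re = ρ·v·c/μ = 1.22 × 23.9 × 0.483 / (1.82×10⁻⁵) = 7.74×10^5
Since 7.74×10^5 < 2×10^6, the flow is laminar.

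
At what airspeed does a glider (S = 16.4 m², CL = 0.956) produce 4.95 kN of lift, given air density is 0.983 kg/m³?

L = ½ρv²S·CL ⇒ v = √(2L/(ρ·S·CL))
v = √(2 × 4950 / (0.983 × 16.4 × 0.956)) = √642.4 = 25.3 m/s

v = 25.3 m/s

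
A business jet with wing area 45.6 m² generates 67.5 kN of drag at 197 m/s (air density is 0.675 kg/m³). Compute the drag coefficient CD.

CD = 0.113

From D = ½ρv²S·CD, rearranging gives CD = 2D/(ρv²S).
CD = 2 × 67500 / (0.675 × 197² × 45.6) = 0.113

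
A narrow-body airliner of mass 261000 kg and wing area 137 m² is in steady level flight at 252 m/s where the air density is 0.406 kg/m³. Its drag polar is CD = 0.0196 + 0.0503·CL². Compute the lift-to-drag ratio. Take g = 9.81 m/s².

Weight W = mg = 261000 × 9.81 = 2.5604×10^6 N; in level flight L = W.
q = ½ρv² = ½ × 0.406 × 252² = 12890 Pa.
CL = 2W/(ρv²S) = 2×2.5604×10^6/(0.406×252²×137) = 1.45.
CD = 0.0196 + 0.0503 × 1.45² = 0.1253.
L/D = CL/CD = 1.45 / 0.1253 = 11.6

L/D = 11.6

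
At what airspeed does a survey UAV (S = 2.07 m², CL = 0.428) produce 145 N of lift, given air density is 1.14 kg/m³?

v = 16.9 m/s

L = ½ρv²S·CL ⇒ v = √(2L/(ρ·S·CL))
v = √(2 × 145 / (1.14 × 2.07 × 0.428)) = √287.1 = 16.9 m/s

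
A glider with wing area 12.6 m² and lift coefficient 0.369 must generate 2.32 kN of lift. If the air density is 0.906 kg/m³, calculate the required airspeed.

v = 33.2 m/s

L = ½ρv²S·CL ⇒ v = √(2L/(ρ·S·CL))
v = √(2 × 2320 / (0.906 × 12.6 × 0.369)) = √1102 = 33.2 m/s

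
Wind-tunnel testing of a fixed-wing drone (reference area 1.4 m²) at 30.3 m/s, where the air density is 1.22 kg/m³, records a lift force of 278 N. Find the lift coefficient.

From L = ½ρv²S·CL, rearranging gives CL = 2L/(ρv²S).
CL = 2 × 278 / (1.22 × 30.3² × 1.4) = 0.355

CL = 0.355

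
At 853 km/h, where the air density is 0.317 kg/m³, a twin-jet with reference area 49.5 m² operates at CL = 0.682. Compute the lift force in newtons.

L = 3×10^5 N

Convert speed: v = 853 km/h ÷ 3.6 = 236.9 m/s.
Dynamic pressure q = ½ρv² = ½ × 0.317 × 236.9² = 8899 Pa.
L = q·S·CL = 8899 × 49.5 × 0.682 = 3×10^5 N ≈ 300 kN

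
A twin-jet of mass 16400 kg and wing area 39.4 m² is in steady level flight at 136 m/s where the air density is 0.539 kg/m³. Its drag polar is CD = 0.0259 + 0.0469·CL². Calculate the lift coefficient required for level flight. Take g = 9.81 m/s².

Level flight ⇒ L = W = m·g = 16400 × 9.81 = 1.6088×10^5 N.
q = ½ρv² = ½ × 0.539 × 136² = 4985 Pa.
CL = W/(q·S) = 1.6088×10^5 / (4985 × 39.4) = 0.8192.

CL = 0.819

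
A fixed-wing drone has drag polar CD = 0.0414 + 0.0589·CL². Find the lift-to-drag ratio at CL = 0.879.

L/D = 10.1

CD = 0.0414 + 0.0589 × 0.879² = 0.08691
L/D = CL/CD = 0.879 / 0.08691 = 10.1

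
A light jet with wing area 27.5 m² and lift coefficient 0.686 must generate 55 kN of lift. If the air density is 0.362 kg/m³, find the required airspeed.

v = 127 m/s

L = ½ρv²S·CL ⇒ v = √(2L/(ρ·S·CL))
v = √(2 × 55000 / (0.362 × 27.5 × 0.686)) = √16110 = 127 m/s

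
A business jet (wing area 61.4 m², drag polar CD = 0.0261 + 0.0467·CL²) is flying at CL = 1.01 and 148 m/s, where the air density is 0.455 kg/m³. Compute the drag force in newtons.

CD = 0.0261 + 0.0467 × 1.01² = 0.07374
D = ½ρv²S·CD = ½ × 0.455 × 148² × 61.4 × 0.07374 = 22600 N

D = 22600 N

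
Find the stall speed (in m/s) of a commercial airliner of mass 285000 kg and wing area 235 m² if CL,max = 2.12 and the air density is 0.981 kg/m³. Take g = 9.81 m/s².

At stall, lift equals weight: L = W = m·g = 285000 × 9.81 = 2.796×10^6 N.
From L = ½ρV²S·CL,max = W: V_stall = √(2W/(ρSCL,max)) = √(2·2.796×10^6/(0.981·235·2.12))
V_stall = √11440 = 107 m/s

V_stall = 107 m/s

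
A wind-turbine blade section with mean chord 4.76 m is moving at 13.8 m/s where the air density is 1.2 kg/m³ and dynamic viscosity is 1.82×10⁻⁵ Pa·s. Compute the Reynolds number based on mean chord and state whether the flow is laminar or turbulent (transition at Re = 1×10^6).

Re = ρ·v·c/μ = 1.2 × 13.8 × 4.76 / (1.82×10⁻⁵) = 4.33×10^6
Since 4.33×10^6 > 1×10^6, the flow is turbulent.

Re = 4.33×10^6 (turbulent)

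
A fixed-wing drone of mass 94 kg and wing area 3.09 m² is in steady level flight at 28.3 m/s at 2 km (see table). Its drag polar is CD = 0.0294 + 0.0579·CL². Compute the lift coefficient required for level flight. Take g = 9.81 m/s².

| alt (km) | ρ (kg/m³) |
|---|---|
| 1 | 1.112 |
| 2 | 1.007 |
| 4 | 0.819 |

CL = 0.74

At 2 km, from the table: ρ = 1.007 kg/m³.
Level flight ⇒ L = W = m·g = 94 × 9.81 = 922.14 N.
q = ½ρv² = ½ × 1.007 × 28.3² = 403.2 Pa.
CL = 2W/(ρv²S) = 2×922.14/(1.007×28.3²×3.09) = 0.7401.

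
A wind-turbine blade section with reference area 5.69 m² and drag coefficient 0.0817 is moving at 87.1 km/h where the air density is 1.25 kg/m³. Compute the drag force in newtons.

D = 170 N

Convert speed: v = 87.1 km/h ÷ 3.6 = 24.19 m/s.
D = ½ρv²S·CD = ½ × 1.25 × 24.19² × 5.69 × 0.0817 = 170 N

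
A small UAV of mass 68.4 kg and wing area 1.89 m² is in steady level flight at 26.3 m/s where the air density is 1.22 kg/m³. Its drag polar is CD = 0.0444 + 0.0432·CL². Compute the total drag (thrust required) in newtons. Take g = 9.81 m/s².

Weight W = mg = 68.4 × 9.81 = 671 N; in level flight L = W.
q = ½ρv² = ½ × 1.22 × 26.3² = 421.9 Pa.
Required CL = L/(qS) = 671/(421.9·1.89) = 0.8414.
CD = 0.0444 + 0.0432 × 0.8414² = 0.07499.
D = q·S·CD = 421.9 × 1.89 × 0.07499 = 59.8 N

D = 59.8 N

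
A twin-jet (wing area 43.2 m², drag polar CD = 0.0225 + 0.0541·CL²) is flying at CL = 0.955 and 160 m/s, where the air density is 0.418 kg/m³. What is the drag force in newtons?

D = 16600 N

CD = 0.0225 + 0.0541 × 0.955² = 0.07184
D = ½ρv²S·CD = ½ × 0.418 × 160² × 43.2 × 0.07184 = 16600 N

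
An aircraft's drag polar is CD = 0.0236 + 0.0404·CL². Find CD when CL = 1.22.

CD = 0.0837

CD = 0.0236 + 0.0404 × 1.22² = 0.0236 + 0.06013 = 0.0837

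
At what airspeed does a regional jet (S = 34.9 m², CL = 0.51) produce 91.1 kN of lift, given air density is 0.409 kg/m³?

v = 158 m/s

L = ½ρv²S·CL ⇒ v = √(2L/(ρ·S·CL))
v = √(2 × 91100 / (0.409 × 34.9 × 0.51)) = √25030 = 158 m/s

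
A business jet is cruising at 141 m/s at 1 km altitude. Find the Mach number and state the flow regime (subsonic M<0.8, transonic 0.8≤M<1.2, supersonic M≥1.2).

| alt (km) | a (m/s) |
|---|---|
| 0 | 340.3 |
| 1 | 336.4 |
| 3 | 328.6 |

At 1 km, from the table: a = 336.4 m/s.
M = v/a = 141 / 336.4 = 0.419
M = 0.419 → subsonic.

M = 0.419 (subsonic)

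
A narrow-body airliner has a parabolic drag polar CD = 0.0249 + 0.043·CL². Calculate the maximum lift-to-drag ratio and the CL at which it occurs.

For CD = CD0 + K·CL², (L/D)max occurs at CL* = √(CD0/K) and equals 1/(2√(K·CD0)).
(L/D)max = 1/(2√(0.043 × 0.0249)) = 1/(2 × 0.03272) = 15.3
CL* = √(0.0249/0.043) = 0.761

(L/D)max = 15.3, at CL = 0.761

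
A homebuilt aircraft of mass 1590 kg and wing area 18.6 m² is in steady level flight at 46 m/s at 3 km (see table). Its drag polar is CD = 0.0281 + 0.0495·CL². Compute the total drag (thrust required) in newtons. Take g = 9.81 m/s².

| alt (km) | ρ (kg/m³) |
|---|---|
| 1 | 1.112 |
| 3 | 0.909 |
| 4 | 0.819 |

At 3 km, from the table: ρ = 0.909 kg/m³.
Weight W = mg = 1590 × 9.81 = 15598 N; in level flight L = W.
Dynamic pressure q = 0.5 × 0.909 × 46² = 961.7 Pa.
CL = W/(q·S) = 15598 / (961.7 × 18.6) = 0.872.
CD = 0.0281 + 0.0495 × 0.872² = 0.06574.
D = q·S·CD = 961.7 × 18.6 × 0.06574 = 1176 N

D = 1180 N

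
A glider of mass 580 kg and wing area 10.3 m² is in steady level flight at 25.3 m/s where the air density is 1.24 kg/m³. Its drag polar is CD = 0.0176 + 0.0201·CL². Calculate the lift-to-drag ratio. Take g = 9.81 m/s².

L/D = 24.6

In steady level flight, lift balances weight: W = mg = 580 × 9.81 = 5689.8 N.
Dynamic pressure q = 0.5 × 1.24 × 25.3² = 396.9 Pa.
CL = W/(q·S) = 5689.8 / (396.9 × 10.3) = 1.392.
CD = 0.0176 + 0.0201 × 1.392² = 0.05654.
L/D = CL/CD = 1.392 / 0.05654 = 24.6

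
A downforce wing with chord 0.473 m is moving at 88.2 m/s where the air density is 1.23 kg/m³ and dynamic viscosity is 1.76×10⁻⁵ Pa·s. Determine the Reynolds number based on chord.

Re = ρ·v·c/μ = 1.23 × 88.2 × 0.473 / (1.76×10⁻⁵) = 2.92×10^6

Re = 2.92×10^6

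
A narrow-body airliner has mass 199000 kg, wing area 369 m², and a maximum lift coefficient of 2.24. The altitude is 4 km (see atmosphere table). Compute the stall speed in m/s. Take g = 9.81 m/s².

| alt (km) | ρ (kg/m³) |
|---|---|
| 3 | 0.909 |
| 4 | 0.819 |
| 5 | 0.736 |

V_stall = 75.9 m/s

At 4 km, from the table: ρ = 0.819 kg/m³.
Weight W = mg = 199000 × 9.81 = 1.952×10^6 N.
V_stall = √(2W/(ρ·S·CL,max)) = √(2 × 1.952×10^6 / (0.819 × 369 × 2.24))
V_stall = √5768 = 75.9 m/s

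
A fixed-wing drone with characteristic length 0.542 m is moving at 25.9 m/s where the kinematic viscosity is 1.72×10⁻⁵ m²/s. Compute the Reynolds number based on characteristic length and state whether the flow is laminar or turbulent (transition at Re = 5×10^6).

Re = 8.16×10^5 (laminar)

Re = v·c/ν = 25.9 × 0.542 / (1.72×10⁻⁵) = 8.16×10^5
Since 8.16×10^5 < 5×10^6, the flow is laminar.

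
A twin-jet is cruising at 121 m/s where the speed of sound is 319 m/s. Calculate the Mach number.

M = v/a = 121 / 319 = 0.379

M = 0.379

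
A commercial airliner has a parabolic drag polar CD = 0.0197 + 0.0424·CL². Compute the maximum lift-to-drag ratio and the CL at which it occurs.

For CD = CD0 + K·CL², (L/D)max occurs at CL* = √(CD0/K) and equals 1/(2√(K·CD0)).
(L/D)max = 1/(2√(0.0424 × 0.0197)) = 1/(2 × 0.0289) = 17.3
CL* = √(0.0197/0.0424) = 0.682

(L/D)max = 17.3, at CL = 0.682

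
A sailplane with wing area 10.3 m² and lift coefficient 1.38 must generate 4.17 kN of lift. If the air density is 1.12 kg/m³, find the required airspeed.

v = 22.9 m/s

L = ½ρv²S·CL ⇒ v = √(2L/(ρ·S·CL))
v = √(2 × 4170 / (1.12 × 10.3 × 1.38)) = √523.9 = 22.9 m/s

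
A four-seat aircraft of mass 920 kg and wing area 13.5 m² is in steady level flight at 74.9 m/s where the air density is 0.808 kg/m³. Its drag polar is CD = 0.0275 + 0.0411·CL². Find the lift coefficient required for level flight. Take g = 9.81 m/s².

CL = 0.295

Level flight ⇒ L = W = m·g = 920 × 9.81 = 9025.2 N.
q = ½ρv² = ½ × 0.808 × 74.9² = 2266 Pa.
Required CL = L/(qS) = 9025.2/(2266·13.5) = 0.295.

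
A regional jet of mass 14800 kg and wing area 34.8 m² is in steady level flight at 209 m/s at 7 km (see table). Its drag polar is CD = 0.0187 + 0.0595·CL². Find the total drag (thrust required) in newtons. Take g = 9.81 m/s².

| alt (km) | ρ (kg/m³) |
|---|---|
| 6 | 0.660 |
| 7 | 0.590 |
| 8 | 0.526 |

D = 11200 N

At 7 km, from the table: ρ = 0.590 kg/m³.
Level flight ⇒ L = W = m·g = 14800 × 9.81 = 1.4519×10^5 N.
q = ½ρv² = ½ × 0.59 × 209² = 12890 Pa.
Required CL = L/(qS) = 1.4519×10^5/(12890·34.8) = 0.3238.
CD = 0.0187 + 0.0595 × 0.3238² = 0.02494.
D = q·S·CD = 12890 × 34.8 × 0.02494 = 11180 N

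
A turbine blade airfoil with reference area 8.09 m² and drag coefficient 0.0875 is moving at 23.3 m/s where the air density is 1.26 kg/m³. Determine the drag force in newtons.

Dynamic pressure q = ½ρv² = ½ × 1.26 × 23.3² = 342 Pa.
D = q·S·CD = 342 × 8.09 × 0.0875 = 242 N

D = 242 N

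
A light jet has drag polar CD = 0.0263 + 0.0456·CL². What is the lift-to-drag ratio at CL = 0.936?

CD = 0.0263 + 0.0456 × 0.936² = 0.06625
L/D = CL/CD = 0.936 / 0.06625 = 14.1

L/D = 14.1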